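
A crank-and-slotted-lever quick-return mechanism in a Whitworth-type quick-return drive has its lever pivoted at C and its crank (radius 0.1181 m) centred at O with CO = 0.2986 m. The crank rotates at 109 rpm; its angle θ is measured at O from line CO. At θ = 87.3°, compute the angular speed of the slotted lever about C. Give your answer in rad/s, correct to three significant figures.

1.67

ω = 11.41 rad/s (from 109 rpm).
Crank pin A relative to C: A = (d + r cosθ, r sinθ); lever angle φ = atan2(r sinθ, d + r cosθ).
Differentiating tanφ: φ̇ = rω(d cosθ + r)/(d² + r² + 2dr cosθ).
d² + r² + 2dr cosθ = |CA|² = 0.106432 m²;  d cosθ + r = +0.13217 m.
|ω_lever| = |0.1181·11.41·+0.13217| / 0.106432 = 1.674 rad/s.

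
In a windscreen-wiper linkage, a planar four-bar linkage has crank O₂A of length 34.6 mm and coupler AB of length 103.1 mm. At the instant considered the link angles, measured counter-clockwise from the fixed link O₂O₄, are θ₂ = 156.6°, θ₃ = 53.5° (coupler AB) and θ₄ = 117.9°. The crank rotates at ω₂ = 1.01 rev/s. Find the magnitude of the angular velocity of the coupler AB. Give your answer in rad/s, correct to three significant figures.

ω₂ = 6.346 rad/s (from 1.01 rev/s).
Differentiating the loop-closure r₂e^{iθ₂}+r₃e^{iθ₃}=r₁+r₄e^{iθ₄} gives r₂ω₂e^{iθ₂}+r₃ω₃e^{iθ₃}=r₄ω₄e^{iθ₄}.
Eliminating the other unknown: ω₃ = r₂ω₂ sin(θ₄−θ₂) / [r₃ sin(θ₃−θ₄)].
Numerator sine = -0.62524; denominator sine = -0.90183.
Result = 0.0346·6.346·(-0.62524) / (0.1031·(-0.90183)) = +1.4765 rad/s; magnitude 1.4765 rad/s.

1.48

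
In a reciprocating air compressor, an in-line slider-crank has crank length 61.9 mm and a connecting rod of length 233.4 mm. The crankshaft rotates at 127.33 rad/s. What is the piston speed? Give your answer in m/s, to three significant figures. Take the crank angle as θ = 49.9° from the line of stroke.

7.08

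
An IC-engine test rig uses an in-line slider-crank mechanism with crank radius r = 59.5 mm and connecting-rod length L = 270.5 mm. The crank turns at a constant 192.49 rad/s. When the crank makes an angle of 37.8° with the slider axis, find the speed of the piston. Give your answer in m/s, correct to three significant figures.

8.25

ω = 192.5 rad/s
For an in-line slider-crank, x = r cosθ + √(L² − r² sin²θ), so v = −rω sinθ·[1 + r cosθ/√(L² − r² sin²θ)].
With r = 0.0595 m, L = 0.2705 m, θ = 37.8°: √(L² − r² sin²θ) = 0.26803 m.
v = −0.0595·192.5·0.61291·[1 + 0.0595·0.79016/0.26803] = -8.251 m/s.
|v| = 8.251 m/s.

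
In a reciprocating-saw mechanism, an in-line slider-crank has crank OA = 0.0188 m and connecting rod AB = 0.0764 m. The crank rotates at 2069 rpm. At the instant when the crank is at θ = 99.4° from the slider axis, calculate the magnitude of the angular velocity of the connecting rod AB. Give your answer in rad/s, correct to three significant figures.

ω = 216.7 rad/s (converted from 2069 rpm).
The rod makes angle φ with the slider axis where L sinφ = r sinθ; differentiating, L cosφ·φ̇ = r ω cosθ.
L cosφ = √(L² − r² sin²θ) = 0.074114 m.
|ω_rod| = r ω |cosθ| / √(L² − r² sin²θ) = 0.0188·216.7·0.16333/0.074114 = 8.9763 rad/s.

8.98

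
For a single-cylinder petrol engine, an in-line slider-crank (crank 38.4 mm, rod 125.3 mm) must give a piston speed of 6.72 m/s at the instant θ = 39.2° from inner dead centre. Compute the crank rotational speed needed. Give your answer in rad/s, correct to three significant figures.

223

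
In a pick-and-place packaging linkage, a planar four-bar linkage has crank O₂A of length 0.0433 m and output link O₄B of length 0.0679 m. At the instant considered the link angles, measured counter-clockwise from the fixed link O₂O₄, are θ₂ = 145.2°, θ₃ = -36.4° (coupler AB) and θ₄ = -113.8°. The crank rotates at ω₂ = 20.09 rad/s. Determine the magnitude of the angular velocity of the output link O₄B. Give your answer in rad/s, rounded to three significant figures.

0.367

ω₂ = 20.09 rad/s
Differentiating the loop-closure r₂e^{iθ₂}+r₃e^{iθ₃}=r₁+r₄e^{iθ₄} gives r₂ω₂e^{iθ₂}+r₃ω₃e^{iθ₃}=r₄ω₄e^{iθ₄}.
Eliminating the other unknown: ω₄ = r₂ω₂ sin(θ₂−θ₃) / [r₄ sin(θ₄−θ₃)].
Numerator sine = -0.02792; denominator sine = -0.97592.
Result = 0.0433·20.09·(-0.02792) / (0.0679·(-0.97592)) = +0.36654 rad/s; magnitude 0.36654 rad/s.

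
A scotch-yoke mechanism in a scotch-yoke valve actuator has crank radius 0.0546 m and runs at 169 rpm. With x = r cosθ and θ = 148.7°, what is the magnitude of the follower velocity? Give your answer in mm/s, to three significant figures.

502

ω = 17.7 rad/s (from 169 rpm).
x = r cosθ ⇒ ẋ = −rω sinθ.
|v| = rω|sinθ| = 0.0546·17.7·|sin 148.7°| = 0.50201 m/s = 502.01 mm/s.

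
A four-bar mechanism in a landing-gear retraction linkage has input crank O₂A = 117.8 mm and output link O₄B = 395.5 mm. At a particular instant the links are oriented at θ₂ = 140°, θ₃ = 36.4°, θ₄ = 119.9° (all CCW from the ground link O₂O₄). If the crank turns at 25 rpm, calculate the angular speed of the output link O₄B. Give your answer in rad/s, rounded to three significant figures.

ω₂ = 2.618 rad/s (from 25 rpm).
Differentiating the loop-closure r₂e^{iθ₂}+r₃e^{iθ₃}=r₁+r₄e^{iθ₄} gives r₂ω₂e^{iθ₂}+r₃ω₃e^{iθ₃}=r₄ω₄e^{iθ₄}.
Eliminating the other unknown: ω₄ = r₂ω₂ sin(θ₂−θ₃) / [r₄ sin(θ₄−θ₃)].
Numerator sine = +0.97196; denominator sine = +0.99357.
Result = 0.1178·2.618·(+0.97196) / (0.3955·(+0.99357)) = +0.76281 rad/s; magnitude 0.76281 rad/s.

0.763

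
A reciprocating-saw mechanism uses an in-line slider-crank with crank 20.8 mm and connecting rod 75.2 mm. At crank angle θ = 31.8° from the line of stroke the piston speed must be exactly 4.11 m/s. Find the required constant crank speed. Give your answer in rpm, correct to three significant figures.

For an in-line slider-crank, |v_piston| = rω|sinθ|·[1 + r cosθ/√(L² − r² sin²θ)].
With r = 0.0208 m, L = 0.0752 m, θ = 31.8°: the bracketed kinematic factor |dx/dθ| = 0.013565 m.
ω = v/|dx/dθ| = 4.11/0.013565 = 302.98 rad/s.
N = 60ω/(2π) = 2893.3 rpm.

2890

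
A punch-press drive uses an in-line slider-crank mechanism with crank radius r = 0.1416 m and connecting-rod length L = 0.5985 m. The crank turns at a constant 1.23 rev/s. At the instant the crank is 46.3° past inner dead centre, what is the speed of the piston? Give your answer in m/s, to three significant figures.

ω = 2π·1.23 = 7.728 rad/s
For an in-line slider-crank, x = r cosθ + √(L² − r² sin²θ), so v = −rω sinθ·[1 + r cosθ/√(L² − r² sin²θ)].
With r = 0.1416 m, L = 0.5985 m, θ = 46.3°: √(L² − r² sin²θ) = 0.58968 m.
v = −0.1416·7.728·0.72297·[1 + 0.1416·0.69088/0.58968] = -0.92242 m/s.
|v| = 0.92242 m/s.

0.922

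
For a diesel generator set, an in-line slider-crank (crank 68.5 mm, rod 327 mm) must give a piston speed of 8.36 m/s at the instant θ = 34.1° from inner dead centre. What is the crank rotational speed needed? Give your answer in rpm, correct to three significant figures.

For an in-line slider-crank, |v_piston| = rω|sinθ|·[1 + r cosθ/√(L² − r² sin²θ)].
With r = 0.0685 m, L = 0.327 m, θ = 34.1°: the bracketed kinematic factor |dx/dθ| = 0.045112 m.
ω = v/|dx/dθ| = 8.36/0.045112 = 185.32 rad/s.
N = 60ω/(2π) = 1769.7 rpm.

1770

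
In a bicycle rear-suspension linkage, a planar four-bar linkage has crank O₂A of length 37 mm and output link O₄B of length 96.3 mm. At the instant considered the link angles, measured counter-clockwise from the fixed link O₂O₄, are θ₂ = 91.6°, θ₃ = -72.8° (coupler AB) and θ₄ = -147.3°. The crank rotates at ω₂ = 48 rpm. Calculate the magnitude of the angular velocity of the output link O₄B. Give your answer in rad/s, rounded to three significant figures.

0.539

ω₂ = 5.027 rad/s (from 48 rpm).
Differentiating the loop-closure r₂e^{iθ₂}+r₃e^{iθ₃}=r₁+r₄e^{iθ₄} gives r₂ω₂e^{iθ₂}+r₃ω₃e^{iθ₃}=r₄ω₄e^{iθ₄}.
Eliminating the other unknown: ω₄ = r₂ω₂ sin(θ₂−θ₃) / [r₄ sin(θ₄−θ₃)].
Numerator sine = +0.26892; denominator sine = -0.96363.
Result = 0.037·5.027·(+0.26892) / (0.0963·(-0.96363)) = -0.53896 rad/s; magnitude 0.53896 rad/s.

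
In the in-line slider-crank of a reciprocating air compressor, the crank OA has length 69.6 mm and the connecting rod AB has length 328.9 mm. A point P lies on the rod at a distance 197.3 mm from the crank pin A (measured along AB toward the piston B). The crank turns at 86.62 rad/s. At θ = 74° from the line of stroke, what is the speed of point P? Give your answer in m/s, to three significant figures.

ω = 86.62 rad/s.  Crank-pin speed |V_A| = rω = 6.0288 m/s, perpendicular to OA.
Rod angle: sinφ = −(r/L) sinθ ⇒ φ = -11.737°; ω_rod = −rω cosθ/√(L²−r²sin²θ) = -5.1603 rad/s.
V_P = V_A + ω_rod × AP, with AP = 0.1973 m along the rod.
Components: V_Px = −rω sinθ − a·ω_rod·sinφ = -6.0023 m/s;  V_Py = rω cosθ + a·ω_rod·cosφ = +0.6649 m/s.
|V_P| = √(V_Px² + V_Py²) = 6.039 m/s.

6.04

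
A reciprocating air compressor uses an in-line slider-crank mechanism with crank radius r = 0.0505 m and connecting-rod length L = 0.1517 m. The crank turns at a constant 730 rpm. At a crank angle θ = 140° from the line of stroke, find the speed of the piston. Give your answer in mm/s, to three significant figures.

ω = 2π·730/60 = 76.45 rad/s
For an in-line slider-crank, x = r cosθ + √(L² − r² sin²θ), so v = −rω sinθ·[1 + r cosθ/√(L² − r² sin²θ)].
With r = 0.0505 m, L = 0.1517 m, θ = 140°: √(L² − r² sin²θ) = 0.14819 m.
v = −0.0505·76.45·0.64279·[1 + 0.0505·-0.76604/0.14819] = -1.8337 m/s.
|v| = 1.8337 m/s = 1833.7 mm/s.

1830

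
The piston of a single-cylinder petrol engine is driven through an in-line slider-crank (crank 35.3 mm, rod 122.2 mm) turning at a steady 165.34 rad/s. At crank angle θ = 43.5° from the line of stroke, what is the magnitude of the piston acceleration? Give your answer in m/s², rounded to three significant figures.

ω = 165.3 rad/s
x(θ) = r cosθ + √(L² − r² sin²θ); with ω constant, a = ω²·d²x/dθ².
d²x/dθ² = −r cosθ − r²(cos2θ)/√u − r⁴ sin²2θ/(4u^{3/2}),  u = L² − r² sin²θ = 0.0143424 m².
Substituting r = 0.0353 m, L = 0.1222 m, θ = 43.5°: d²x/dθ² = -0.026376 m.
a = ω²·d²x/dθ² = (165.3)²·(-0.026376) = -721.04 m/s²;  |a| = 721.04 m/s².

721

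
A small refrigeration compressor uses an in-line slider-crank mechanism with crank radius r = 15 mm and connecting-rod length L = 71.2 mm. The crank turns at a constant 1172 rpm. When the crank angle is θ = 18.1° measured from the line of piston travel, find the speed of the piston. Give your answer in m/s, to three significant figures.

ω = 2π·1172/60 = 122.7 rad/s
For an in-line slider-crank, x = r cosθ + √(L² − r² sin²θ), so v = −rω sinθ·[1 + r cosθ/√(L² − r² sin²θ)].
With r = 0.015 m, L = 0.0712 m, θ = 18.1°: √(L² − r² sin²θ) = 0.071047 m.
v = −0.015·122.7·0.31068·[1 + 0.015·0.95052/0.071047] = -0.68672 m/s.
|v| = 0.68672 m/s.

0.687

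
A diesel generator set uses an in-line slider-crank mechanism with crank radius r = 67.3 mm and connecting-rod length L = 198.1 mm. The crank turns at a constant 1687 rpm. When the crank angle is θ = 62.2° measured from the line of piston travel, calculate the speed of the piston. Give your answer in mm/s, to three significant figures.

12300

ω = 2π·1687/60 = 176.7 rad/s
For an in-line slider-crank, x = r cosθ + √(L² − r² sin²θ), so v = −rω sinθ·[1 + r cosθ/√(L² − r² sin²θ)].
With r = 0.0673 m, L = 0.1981 m, θ = 62.2°: √(L² − r² sin²θ) = 0.18894 m.
v = −0.0673·176.7·0.88458·[1 + 0.0673·0.46639/0.18894] = -12.264 m/s.
|v| = 12.264 m/s = 12264 mm/s.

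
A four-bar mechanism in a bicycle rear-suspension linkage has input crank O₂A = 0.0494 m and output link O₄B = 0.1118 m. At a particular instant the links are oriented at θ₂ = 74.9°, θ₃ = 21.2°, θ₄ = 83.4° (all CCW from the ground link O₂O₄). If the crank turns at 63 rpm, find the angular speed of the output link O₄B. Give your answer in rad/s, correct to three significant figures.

2.66

ω₂ = 6.597 rad/s (from 63 rpm).
Differentiating the loop-closure r₂e^{iθ₂}+r₃e^{iθ₃}=r₁+r₄e^{iθ₄} gives r₂ω₂e^{iθ₂}+r₃ω₃e^{iθ₃}=r₄ω₄e^{iθ₄}.
Eliminating the other unknown: ω₄ = r₂ω₂ sin(θ₂−θ₃) / [r₄ sin(θ₄−θ₃)].
Numerator sine = +0.80593; denominator sine = +0.88458.
Result = 0.0494·6.597·(+0.80593) / (0.1118·(+0.88458)) = +2.6559 rad/s; magnitude 2.6559 rad/s.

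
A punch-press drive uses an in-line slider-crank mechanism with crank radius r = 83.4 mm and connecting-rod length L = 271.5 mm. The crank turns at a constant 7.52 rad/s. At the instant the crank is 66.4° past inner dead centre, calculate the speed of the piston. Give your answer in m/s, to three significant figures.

0.648

ω = 7.52 rad/s
For an in-line slider-crank, x = r cosθ + √(L² − r² sin²θ), so v = −rω sinθ·[1 + r cosθ/√(L² − r² sin²θ)].
With r = 0.0834 m, L = 0.2715 m, θ = 66.4°: √(L² − r² sin²θ) = 0.26052 m.
v = −0.0834·7.52·0.91636·[1 + 0.0834·0.40035/0.26052] = -0.64837 m/s.
|v| = 0.64837 m/s.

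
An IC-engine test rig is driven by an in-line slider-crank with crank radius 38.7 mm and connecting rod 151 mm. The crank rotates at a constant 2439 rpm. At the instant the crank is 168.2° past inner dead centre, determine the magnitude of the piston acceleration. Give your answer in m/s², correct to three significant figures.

ω = 2π·2439/60 = 255.4 rad/s
x(θ) = r cosθ + √(L² − r² sin²θ); with ω constant, a = ω²·d²x/dθ².
d²x/dθ² = −r cosθ − r²(cos2θ)/√u − r⁴ sin²2θ/(4u^{3/2}),  u = L² − r² sin²θ = 0.0227384 m².
Substituting r = 0.0387 m, L = 0.151 m, θ = 168.2°: d²x/dθ² = +0.028755 m.
a = ω²·d²x/dθ² = (255.4)²·(+0.028755) = +1875.8 m/s²;  |a| = 1875.8 m/s².

1880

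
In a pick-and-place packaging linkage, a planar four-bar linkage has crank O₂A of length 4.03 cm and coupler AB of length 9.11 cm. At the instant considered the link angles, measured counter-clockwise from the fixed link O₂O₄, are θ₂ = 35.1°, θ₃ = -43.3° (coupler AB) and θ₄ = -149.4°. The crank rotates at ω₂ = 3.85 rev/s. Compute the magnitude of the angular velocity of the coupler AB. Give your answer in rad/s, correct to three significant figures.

ω₂ = 24.19 rad/s (from 3.85 rev/s).
Differentiating the loop-closure r₂e^{iθ₂}+r₃e^{iθ₃}=r₁+r₄e^{iθ₄} gives r₂ω₂e^{iθ₂}+r₃ω₃e^{iθ₃}=r₄ω₄e^{iθ₄}.
Eliminating the other unknown: ω₃ = r₂ω₂ sin(θ₄−θ₂) / [r₃ sin(θ₃−θ₄)].
Numerator sine = +0.07846; denominator sine = +0.96078.
Result = 0.0403·24.19·(+0.07846) / (0.0911·(+0.96078)) = +0.87387 rad/s; magnitude 0.87387 rad/s.

0.874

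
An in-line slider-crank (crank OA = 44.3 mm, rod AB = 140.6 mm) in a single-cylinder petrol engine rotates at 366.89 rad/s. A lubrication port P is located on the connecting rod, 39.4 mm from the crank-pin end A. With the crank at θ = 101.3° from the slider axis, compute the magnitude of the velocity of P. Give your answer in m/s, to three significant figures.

15.8

ω = 366.9 rad/s.  Crank-pin speed |V_A| = rω = 16.253 m/s, perpendicular to OA.
Rod angle: sinφ = −(r/L) sinθ ⇒ φ = -17.997°; ω_rod = −rω cosθ/√(L²−r²sin²θ) = +23.816 rad/s.
V_P = V_A + ω_rod × AP, with AP = 0.0394 m along the rod.
Components: V_Px = −rω sinθ − a·ω_rod·sinφ = -15.648 m/s;  V_Py = rω cosθ + a·ω_rod·cosφ = -2.2923 m/s.
|V_P| = √(V_Px² + V_Py²) = 15.815 m/s.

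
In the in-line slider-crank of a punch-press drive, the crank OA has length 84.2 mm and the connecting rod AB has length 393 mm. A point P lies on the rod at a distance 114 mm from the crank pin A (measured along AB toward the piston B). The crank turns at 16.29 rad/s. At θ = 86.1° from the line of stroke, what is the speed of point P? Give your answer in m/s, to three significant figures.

1.38

ω = 16.29 rad/s.  Crank-pin speed |V_A| = rω = 1.3716 m/s, perpendicular to OA.
Rod angle: sinφ = −(r/L) sinθ ⇒ φ = -12.342°; ω_rod = −rω cosθ/√(L²−r²sin²θ) = -0.243 rad/s.
V_P = V_A + ω_rod × AP, with AP = 0.114 m along the rod.
Components: V_Px = −rω sinθ − a·ω_rod·sinφ = -1.3744 m/s;  V_Py = rω cosθ + a·ω_rod·cosφ = +0.066229 m/s.
|V_P| = √(V_Px² + V_Py²) = 1.376 m/s.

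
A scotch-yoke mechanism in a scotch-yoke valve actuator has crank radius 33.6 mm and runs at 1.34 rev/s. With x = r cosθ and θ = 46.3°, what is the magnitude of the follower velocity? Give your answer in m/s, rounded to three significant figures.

ω = 8.419 rad/s (from 1.34 rev/s).
x = r cosθ ⇒ ẋ = −rω sinθ.
|v| = rω|sinθ| = 0.0336·8.419·|sin 46.3°| = 0.20452 m/s.

0.205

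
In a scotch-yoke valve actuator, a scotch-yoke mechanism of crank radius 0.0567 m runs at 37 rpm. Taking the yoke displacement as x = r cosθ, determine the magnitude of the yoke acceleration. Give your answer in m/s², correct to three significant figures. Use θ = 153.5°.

ω = 3.875 rad/s (from 37 rpm).
x = r cosθ ⇒ ẍ = −rω² cosθ (ω constant).
|a| = rω²|cosθ| = 0.0567·(3.875)²·|cos 153.5°| = 0.76179 m/s².

0.762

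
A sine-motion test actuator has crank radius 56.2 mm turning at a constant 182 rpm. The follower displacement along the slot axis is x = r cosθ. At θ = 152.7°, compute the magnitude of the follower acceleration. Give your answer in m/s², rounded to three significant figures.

ω = 19.06 rad/s (from 182 rpm).
x = r cosθ ⇒ ẍ = −rω² cosθ (ω constant).
|a| = rω²|cosθ| = 0.0562·(19.06)²·|cos 152.7°| = 18.141 m/s².

18.1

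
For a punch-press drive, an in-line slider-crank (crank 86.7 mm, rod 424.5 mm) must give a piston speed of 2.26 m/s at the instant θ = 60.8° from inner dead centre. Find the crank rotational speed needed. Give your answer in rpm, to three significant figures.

For an in-line slider-crank, |v_piston| = rω|sinθ|·[1 + r cosθ/√(L² − r² sin²θ)].
With r = 0.0867 m, L = 0.4245 m, θ = 60.8°: the bracketed kinematic factor |dx/dθ| = 0.083346 m.
ω = v/|dx/dθ| = 2.26/0.083346 = 27.116 rad/s.
N = 60ω/(2π) = 258.94 rpm.

259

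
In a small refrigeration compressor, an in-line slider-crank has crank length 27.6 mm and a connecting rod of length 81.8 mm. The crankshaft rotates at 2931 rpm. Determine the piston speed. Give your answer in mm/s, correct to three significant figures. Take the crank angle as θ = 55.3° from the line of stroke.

ω = 2π·2931/60 = 306.9 rad/s
For an in-line slider-crank, x = r cosθ + √(L² − r² sin²θ), so v = −rω sinθ·[1 + r cosθ/√(L² − r² sin²θ)].
With r = 0.0276 m, L = 0.0818 m, θ = 55.3°: √(L² − r² sin²θ) = 0.07859 m.
v = −0.0276·306.9·0.82214·[1 + 0.0276·0.56928/0.07859] = -8.3571 m/s.
|v| = 8.3571 m/s = 8357.1 mm/s.

8360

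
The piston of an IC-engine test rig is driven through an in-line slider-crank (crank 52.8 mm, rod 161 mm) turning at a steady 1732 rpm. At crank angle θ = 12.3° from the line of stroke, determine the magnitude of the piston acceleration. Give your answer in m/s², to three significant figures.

2220

ω = 2π·1732/60 = 181.4 rad/s
x(θ) = r cosθ + √(L² − r² sin²θ); with ω constant, a = ω²·d²x/dθ².
d²x/dθ² = −r cosθ − r²(cos2θ)/√u − r⁴ sin²2θ/(4u^{3/2}),  u = L² − r² sin²θ = 0.0257945 m².
Substituting r = 0.0528 m, L = 0.161 m, θ = 12.3°: d²x/dθ² = -0.067452 m.
a = ω²·d²x/dθ² = (181.4)²·(-0.067452) = -2219 m/s²;  |a| = 2219 m/s².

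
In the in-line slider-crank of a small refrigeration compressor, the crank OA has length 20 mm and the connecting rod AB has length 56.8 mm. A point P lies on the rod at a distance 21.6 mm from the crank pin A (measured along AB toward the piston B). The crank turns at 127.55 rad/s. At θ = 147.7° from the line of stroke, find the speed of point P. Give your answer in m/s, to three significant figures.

1.80

ω = 127.5 rad/s.  Crank-pin speed |V_A| = rω = 2.551 m/s, perpendicular to OA.
Rod angle: sinφ = −(r/L) sinθ ⇒ φ = -10.845°; ω_rod = −rω cosθ/√(L²−r²sin²θ) = +38.653 rad/s.
V_P = V_A + ω_rod × AP, with AP = 0.0216 m along the rod.
Components: V_Px = −rω sinθ − a·ω_rod·sinφ = -1.206 m/s;  V_Py = rω cosθ + a·ω_rod·cosφ = -1.3363 m/s.
|V_P| = √(V_Px² + V_Py²) = 1.8 m/s.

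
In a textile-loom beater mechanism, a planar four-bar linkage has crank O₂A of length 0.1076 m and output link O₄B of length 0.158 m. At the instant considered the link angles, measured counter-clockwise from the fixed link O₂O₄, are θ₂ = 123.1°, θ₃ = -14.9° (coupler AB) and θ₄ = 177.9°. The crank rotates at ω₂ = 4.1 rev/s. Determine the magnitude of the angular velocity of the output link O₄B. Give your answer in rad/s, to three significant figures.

ω₂ = 25.76 rad/s (from 4.1 rev/s).
Differentiating the loop-closure r₂e^{iθ₂}+r₃e^{iθ₃}=r₁+r₄e^{iθ₄} gives r₂ω₂e^{iθ₂}+r₃ω₃e^{iθ₃}=r₄ω₄e^{iθ₄}.
Eliminating the other unknown: ω₄ = r₂ω₂ sin(θ₂−θ₃) / [r₄ sin(θ₄−θ₃)].
Numerator sine = +0.66913; denominator sine = -0.22155.
Result = 0.1076·25.76·(+0.66913) / (0.158·(-0.22155)) = -52.986 rad/s; magnitude 52.986 rad/s.

53.0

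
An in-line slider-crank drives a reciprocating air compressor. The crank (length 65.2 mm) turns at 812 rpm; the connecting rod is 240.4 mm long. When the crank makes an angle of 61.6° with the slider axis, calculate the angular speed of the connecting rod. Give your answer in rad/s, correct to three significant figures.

11.3

ω = 85.03 rad/s (converted from 812 rpm).
The rod makes angle φ with the slider axis where L sinφ = r sinθ; differentiating, L cosφ·φ̇ = r ω cosθ.
L cosφ = √(L² − r² sin²θ) = 0.23346 m.
|ω_rod| = r ω |cosθ| / √(L² − r² sin²θ) = 0.0652·85.03·0.47562/0.23346 = 11.295 rad/s.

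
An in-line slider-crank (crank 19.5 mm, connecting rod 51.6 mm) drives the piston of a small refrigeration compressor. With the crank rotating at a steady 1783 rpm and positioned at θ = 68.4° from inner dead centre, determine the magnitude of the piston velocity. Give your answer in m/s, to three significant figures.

3.89

ω = 2π·1783/60 = 186.7 rad/s
For an in-line slider-crank, x = r cosθ + √(L² − r² sin²θ), so v = −rω sinθ·[1 + r cosθ/√(L² − r² sin²θ)].
With r = 0.0195 m, L = 0.0516 m, θ = 68.4°: √(L² − r² sin²θ) = 0.04831 m.
v = −0.0195·186.7·0.92978·[1 + 0.0195·0.36812/0.04831] = -3.8883 m/s.
|v| = 3.8883 m/s.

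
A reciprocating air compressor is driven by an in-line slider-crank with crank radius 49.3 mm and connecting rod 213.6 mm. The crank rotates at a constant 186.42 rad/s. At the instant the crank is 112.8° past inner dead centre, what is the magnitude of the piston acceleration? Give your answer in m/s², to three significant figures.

944

ω = 186.4 rad/s
x(θ) = r cosθ + √(L² − r² sin²θ); with ω constant, a = ω²·d²x/dθ².
d²x/dθ² = −r cosθ − r²(cos2θ)/√u − r⁴ sin²2θ/(4u^{3/2}),  u = L² − r² sin²θ = 0.0435595 m².
Substituting r = 0.0493 m, L = 0.2136 m, θ = 112.8°: d²x/dθ² = +0.027169 m.
a = ω²·d²x/dθ² = (186.4)²·(+0.027169) = +944.2 m/s²;  |a| = 944.2 m/s².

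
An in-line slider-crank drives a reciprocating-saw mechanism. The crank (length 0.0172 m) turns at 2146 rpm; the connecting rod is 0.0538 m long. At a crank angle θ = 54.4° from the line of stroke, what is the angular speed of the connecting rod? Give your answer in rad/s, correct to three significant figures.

43.3

ω = 224.7 rad/s (converted from 2146 rpm).
The rod makes angle φ with the slider axis where L sinφ = r sinθ; differentiating, L cosφ·φ̇ = r ω cosθ.
L cosφ = √(L² − r² sin²θ) = 0.05195 m.
|ω_rod| = r ω |cosθ| / √(L² − r² sin²θ) = 0.0172·224.7·0.58212/0.05195 = 43.312 rad/s.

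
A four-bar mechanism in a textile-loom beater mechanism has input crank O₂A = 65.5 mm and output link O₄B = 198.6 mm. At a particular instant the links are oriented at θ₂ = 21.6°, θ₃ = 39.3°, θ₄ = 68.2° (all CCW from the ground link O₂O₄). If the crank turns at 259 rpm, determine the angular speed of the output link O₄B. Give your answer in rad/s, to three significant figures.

ω₂ = 27.12 rad/s (from 259 rpm).
Differentiating the loop-closure r₂e^{iθ₂}+r₃e^{iθ₃}=r₁+r₄e^{iθ₄} gives r₂ω₂e^{iθ₂}+r₃ω₃e^{iθ₃}=r₄ω₄e^{iθ₄}.
Eliminating the other unknown: ω₄ = r₂ω₂ sin(θ₂−θ₃) / [r₄ sin(θ₄−θ₃)].
Numerator sine = -0.30403; denominator sine = +0.48328.
Result = 0.0655·27.12·(-0.30403) / (0.1986·(+0.48328)) = -5.6274 rad/s; magnitude 5.6274 rad/s.

5.63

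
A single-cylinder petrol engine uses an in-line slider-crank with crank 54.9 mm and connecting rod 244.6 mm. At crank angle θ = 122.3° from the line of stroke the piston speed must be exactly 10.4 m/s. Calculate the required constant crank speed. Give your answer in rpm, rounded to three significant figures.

2440

For an in-line slider-crank, |v_piston| = rω|sinθ|·[1 + r cosθ/√(L² − r² sin²θ)].
With r = 0.0549 m, L = 0.2446 m, θ = 122.3°: the bracketed kinematic factor |dx/dθ| = 0.040736 m.
ω = v/|dx/dθ| = 10.4/0.040736 = 255.3 rad/s.
N = 60ω/(2π) = 2437.9 rpm.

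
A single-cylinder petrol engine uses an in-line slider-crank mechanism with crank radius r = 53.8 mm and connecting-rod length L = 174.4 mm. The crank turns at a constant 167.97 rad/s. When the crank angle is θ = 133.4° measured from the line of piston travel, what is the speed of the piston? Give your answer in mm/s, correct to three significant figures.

ω = 168 rad/s
For an in-line slider-crank, x = r cosθ + √(L² − r² sin²θ), so v = −rω sinθ·[1 + r cosθ/√(L² − r² sin²θ)].
With r = 0.0538 m, L = 0.1744 m, θ = 133.4°: √(L² − r² sin²θ) = 0.16996 m.
v = −0.0538·168·0.72657·[1 + 0.0538·-0.68709/0.16996] = -5.1379 m/s.
|v| = 5.1379 m/s = 5137.9 mm/s.

5140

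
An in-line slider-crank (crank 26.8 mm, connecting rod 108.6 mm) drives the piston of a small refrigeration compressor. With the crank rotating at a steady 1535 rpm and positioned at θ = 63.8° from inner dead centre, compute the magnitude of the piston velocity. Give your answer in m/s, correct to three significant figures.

ω = 2π·1535/60 = 160.7 rad/s
For an in-line slider-crank, x = r cosθ + √(L² − r² sin²θ), so v = −rω sinθ·[1 + r cosθ/√(L² − r² sin²θ)].
With r = 0.0268 m, L = 0.1086 m, θ = 63.8°: √(L² − r² sin²θ) = 0.1059 m.
v = −0.0268·160.7·0.89726·[1 + 0.0268·0.44151/0.1059] = -4.2972 m/s.
|v| = 4.2972 m/s.

4.30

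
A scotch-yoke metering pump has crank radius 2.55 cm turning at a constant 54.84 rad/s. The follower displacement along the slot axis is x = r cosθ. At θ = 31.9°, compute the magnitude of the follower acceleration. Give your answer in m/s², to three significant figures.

65.1

ω = 54.84 rad/s
x = r cosθ ⇒ ẍ = −rω² cosθ (ω constant).
|a| = rω²|cosθ| = 0.0255·(54.84)²·|cos 31.9°| = 65.107 m/s².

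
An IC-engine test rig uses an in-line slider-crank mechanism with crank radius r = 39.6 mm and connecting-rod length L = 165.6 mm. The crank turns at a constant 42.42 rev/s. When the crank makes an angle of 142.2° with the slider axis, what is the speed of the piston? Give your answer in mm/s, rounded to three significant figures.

ω = 2π·42.4 = 266.5 rad/s
For an in-line slider-crank, x = r cosθ + √(L² − r² sin²θ), so v = −rω sinθ·[1 + r cosθ/√(L² − r² sin²θ)].
With r = 0.0396 m, L = 0.1656 m, θ = 142.2°: √(L² − r² sin²θ) = 0.16381 m.
v = −0.0396·266.5·0.61291·[1 + 0.0396·-0.79016/0.16381] = -5.2334 m/s.
|v| = 5.2334 m/s = 5233.4 mm/s.

5230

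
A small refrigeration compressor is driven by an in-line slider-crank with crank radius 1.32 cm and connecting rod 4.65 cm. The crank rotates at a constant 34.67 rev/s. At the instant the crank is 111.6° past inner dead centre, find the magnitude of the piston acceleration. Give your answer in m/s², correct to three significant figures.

363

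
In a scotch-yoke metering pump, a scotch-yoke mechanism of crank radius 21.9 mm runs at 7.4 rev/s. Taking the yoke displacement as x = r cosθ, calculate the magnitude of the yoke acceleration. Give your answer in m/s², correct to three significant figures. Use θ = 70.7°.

ω = 46.5 rad/s (from 7.4 rev/s).
x = r cosθ ⇒ ẍ = −rω² cosθ (ω constant).
|a| = rω²|cosθ| = 0.0219·(46.5)²·|cos 70.7°| = 15.648 m/s².

15.6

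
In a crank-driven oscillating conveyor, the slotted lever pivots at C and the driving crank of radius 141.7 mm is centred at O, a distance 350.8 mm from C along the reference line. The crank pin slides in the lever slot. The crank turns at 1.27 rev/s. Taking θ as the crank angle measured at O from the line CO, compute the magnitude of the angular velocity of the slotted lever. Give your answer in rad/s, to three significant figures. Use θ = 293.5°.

1.74

ω = 7.98 rad/s (from 1.27 rev/s).
Crank pin A relative to C: A = (d + r cosθ, r sinθ); lever angle φ = atan2(r sinθ, d + r cosθ).
Differentiating tanφ: φ̇ = rω(d cosθ + r)/(d² + r² + 2dr cosθ).
d² + r² + 2dr cosθ = |CA|² = 0.182782 m²;  d cosθ + r = +0.28158 m.
|ω_lever| = |0.1417·7.98·+0.28158| / 0.182782 = 1.7419 rad/s.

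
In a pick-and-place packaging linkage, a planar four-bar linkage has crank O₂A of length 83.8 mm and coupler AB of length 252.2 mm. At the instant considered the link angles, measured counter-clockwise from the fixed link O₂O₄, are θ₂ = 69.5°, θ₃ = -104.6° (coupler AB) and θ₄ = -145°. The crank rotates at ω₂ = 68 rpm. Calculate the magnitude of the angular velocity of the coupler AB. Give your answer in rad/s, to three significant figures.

ω₂ = 7.121 rad/s (from 68 rpm).
Differentiating the loop-closure r₂e^{iθ₂}+r₃e^{iθ₃}=r₁+r₄e^{iθ₄} gives r₂ω₂e^{iθ₂}+r₃ω₃e^{iθ₃}=r₄ω₄e^{iθ₄}.
Eliminating the other unknown: ω₃ = r₂ω₂ sin(θ₄−θ₂) / [r₃ sin(θ₃−θ₄)].
Numerator sine = +0.56641; denominator sine = +0.64812.
Result = 0.0838·7.121·(+0.56641) / (0.2522·(+0.64812)) = +2.0678 rad/s; magnitude 2.0678 rad/s.

2.07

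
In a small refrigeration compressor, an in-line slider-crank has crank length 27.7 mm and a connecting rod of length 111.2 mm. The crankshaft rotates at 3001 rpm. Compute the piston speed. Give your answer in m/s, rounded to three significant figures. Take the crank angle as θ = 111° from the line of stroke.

7.38

ω = 2π·3001/60 = 314.3 rad/s
For an in-line slider-crank, x = r cosθ + √(L² − r² sin²θ), so v = −rω sinθ·[1 + r cosθ/√(L² − r² sin²θ)].
With r = 0.0277 m, L = 0.1112 m, θ = 111°: √(L² − r² sin²θ) = 0.10815 m.
v = −0.0277·314.3·0.93358·[1 + 0.0277·-0.35837/0.10815] = -7.381 m/s.
|v| = 7.381 m/s.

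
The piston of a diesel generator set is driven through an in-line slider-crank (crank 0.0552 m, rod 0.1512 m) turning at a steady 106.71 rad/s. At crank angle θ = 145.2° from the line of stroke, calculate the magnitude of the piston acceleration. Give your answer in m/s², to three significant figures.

427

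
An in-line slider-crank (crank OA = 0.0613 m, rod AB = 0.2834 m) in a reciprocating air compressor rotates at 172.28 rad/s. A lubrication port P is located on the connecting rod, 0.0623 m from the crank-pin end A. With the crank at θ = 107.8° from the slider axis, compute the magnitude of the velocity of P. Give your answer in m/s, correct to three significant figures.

10.2

ω = 172.3 rad/s.  Crank-pin speed |V_A| = rω = 10.561 m/s, perpendicular to OA.
Rod angle: sinφ = −(r/L) sinθ ⇒ φ = -11.885°; ω_rod = −rω cosθ/√(L²−r²sin²θ) = +11.641 rad/s.
V_P = V_A + ω_rod × AP, with AP = 0.0623 m along the rod.
Components: V_Px = −rω sinθ − a·ω_rod·sinφ = -9.9059 m/s;  V_Py = rω cosθ + a·ω_rod·cosφ = -2.5187 m/s.
|V_P| = √(V_Px² + V_Py²) = 10.221 m/s.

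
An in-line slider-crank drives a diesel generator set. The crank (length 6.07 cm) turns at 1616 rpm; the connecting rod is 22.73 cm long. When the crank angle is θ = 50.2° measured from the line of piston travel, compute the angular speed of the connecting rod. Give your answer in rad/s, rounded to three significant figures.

29.6

ω = 169.2 rad/s (converted from 1616 rpm).
The rod makes angle φ with the slider axis where L sinφ = r sinθ; differentiating, L cosφ·φ̇ = r ω cosθ.
L cosφ = √(L² − r² sin²θ) = 0.22246 m.
|ω_rod| = r ω |cosθ| / √(L² − r² sin²θ) = 0.0607·169.2·0.64011/0.22246 = 29.556 rad/s.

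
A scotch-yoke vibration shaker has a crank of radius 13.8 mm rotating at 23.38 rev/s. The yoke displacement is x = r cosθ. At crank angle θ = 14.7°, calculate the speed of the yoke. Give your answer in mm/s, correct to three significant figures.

514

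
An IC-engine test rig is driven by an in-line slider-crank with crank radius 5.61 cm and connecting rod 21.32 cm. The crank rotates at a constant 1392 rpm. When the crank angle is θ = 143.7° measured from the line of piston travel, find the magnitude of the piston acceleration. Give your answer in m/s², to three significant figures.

ω = 2π·1392/60 = 145.8 rad/s
x(θ) = r cosθ + √(L² − r² sin²θ); with ω constant, a = ω²·d²x/dθ².
d²x/dθ² = −r cosθ − r²(cos2θ)/√u − r⁴ sin²2θ/(4u^{3/2}),  u = L² − r² sin²θ = 0.0443512 m².
Substituting r = 0.0561 m, L = 0.2132 m, θ = 143.7°: d²x/dθ² = +0.040502 m.
a = ω²·d²x/dθ² = (145.8)²·(+0.040502) = +860.63 m/s²;  |a| = 860.63 m/s².

861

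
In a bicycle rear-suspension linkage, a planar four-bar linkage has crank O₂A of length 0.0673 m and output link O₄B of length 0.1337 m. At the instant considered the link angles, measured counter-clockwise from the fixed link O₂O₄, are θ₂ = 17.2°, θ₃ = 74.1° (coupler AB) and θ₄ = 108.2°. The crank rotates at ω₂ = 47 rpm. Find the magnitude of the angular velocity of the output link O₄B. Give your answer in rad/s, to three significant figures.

ω₂ = 4.922 rad/s (from 47 rpm).
Differentiating the loop-closure r₂e^{iθ₂}+r₃e^{iθ₃}=r₁+r₄e^{iθ₄} gives r₂ω₂e^{iθ₂}+r₃ω₃e^{iθ₃}=r₄ω₄e^{iθ₄}.
Eliminating the other unknown: ω₄ = r₂ω₂ sin(θ₂−θ₃) / [r₄ sin(θ₄−θ₃)].
Numerator sine = -0.83772; denominator sine = +0.56064.
Result = 0.0673·4.922·(-0.83772) / (0.1337·(+0.56064)) = -3.7019 rad/s; magnitude 3.7019 rad/s.

3.70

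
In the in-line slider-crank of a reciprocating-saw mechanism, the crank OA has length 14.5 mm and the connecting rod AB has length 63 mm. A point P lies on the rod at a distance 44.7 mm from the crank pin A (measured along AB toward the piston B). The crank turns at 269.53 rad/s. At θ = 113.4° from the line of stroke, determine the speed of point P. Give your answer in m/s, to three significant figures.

ω = 269.5 rad/s.  Crank-pin speed |V_A| = rω = 3.9082 m/s, perpendicular to OA.
Rod angle: sinφ = −(r/L) sinθ ⇒ φ = -12.194°; ω_rod = −rω cosθ/√(L²−r²sin²θ) = +25.206 rad/s.
V_P = V_A + ω_rod × AP, with AP = 0.0447 m along the rod.
Components: V_Px = −rω sinθ − a·ω_rod·sinφ = -3.3488 m/s;  V_Py = rω cosθ + a·ω_rod·cosφ = -0.45086 m/s.
|V_P| = √(V_Px² + V_Py²) = 3.379 m/s.

3.38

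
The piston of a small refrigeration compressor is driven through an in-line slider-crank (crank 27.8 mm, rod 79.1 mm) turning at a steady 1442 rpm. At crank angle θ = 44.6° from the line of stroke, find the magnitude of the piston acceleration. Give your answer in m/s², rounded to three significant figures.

ω = 2π·1442/60 = 151 rad/s
x(θ) = r cosθ + √(L² − r² sin²θ); with ω constant, a = ω²·d²x/dθ².
d²x/dθ² = −r cosθ − r²(cos2θ)/√u − r⁴ sin²2θ/(4u^{3/2}),  u = L² − r² sin²θ = 0.00587579 m².
Substituting r = 0.0278 m, L = 0.0791 m, θ = 44.6°: d²x/dθ² = -0.020267 m.
a = ω²·d²x/dθ² = (151)²·(-0.020267) = -462.13 m/s²;  |a| = 462.13 m/s².

462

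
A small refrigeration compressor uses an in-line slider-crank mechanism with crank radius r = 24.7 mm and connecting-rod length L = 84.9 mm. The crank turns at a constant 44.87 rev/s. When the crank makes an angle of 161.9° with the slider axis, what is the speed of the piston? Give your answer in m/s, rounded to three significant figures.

ω = 2π·44.9 = 281.9 rad/s
For an in-line slider-crank, x = r cosθ + √(L² − r² sin²θ), so v = −rω sinθ·[1 + r cosθ/√(L² − r² sin²θ)].
With r = 0.0247 m, L = 0.0849 m, θ = 161.9°: √(L² − r² sin²θ) = 0.084552 m.
v = −0.0247·281.9·0.31068·[1 + 0.0247·-0.95052/0.084552] = -1.5627 m/s.
|v| = 1.5627 m/s.

1.56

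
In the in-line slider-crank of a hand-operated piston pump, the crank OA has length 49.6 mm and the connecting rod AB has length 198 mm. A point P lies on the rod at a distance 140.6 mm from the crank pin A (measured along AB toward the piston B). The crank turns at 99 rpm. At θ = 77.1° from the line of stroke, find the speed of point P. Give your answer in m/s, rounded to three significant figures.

ω = 10.37 rad/s.  Crank-pin speed |V_A| = rω = 0.51422 m/s, perpendicular to OA.
Rod angle: sinφ = −(r/L) sinθ ⇒ φ = -14.134°; ω_rod = −rω cosθ/√(L²−r²sin²θ) = -0.59789 rad/s.
V_P = V_A + ω_rod × AP, with AP = 0.1406 m along the rod.
Components: V_Px = −rω sinθ − a·ω_rod·sinφ = -0.52176 m/s;  V_Py = rω cosθ + a·ω_rod·cosφ = +0.03328 m/s.
|V_P| = √(V_Px² + V_Py²) = 0.52282 m/s.

0.523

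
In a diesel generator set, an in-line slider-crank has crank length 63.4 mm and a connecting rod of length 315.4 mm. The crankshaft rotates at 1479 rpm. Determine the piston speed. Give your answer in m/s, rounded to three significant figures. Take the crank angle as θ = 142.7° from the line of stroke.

ω = 2π·1479/60 = 154.9 rad/s
For an in-line slider-crank, x = r cosθ + √(L² − r² sin²θ), so v = −rω sinθ·[1 + r cosθ/√(L² − r² sin²θ)].
With r = 0.0634 m, L = 0.3154 m, θ = 142.7°: √(L² − r² sin²θ) = 0.31305 m.
v = −0.0634·154.9·0.60599·[1 + 0.0634·-0.79547/0.31305] = -4.9918 m/s.
|v| = 4.9918 m/s.

4.99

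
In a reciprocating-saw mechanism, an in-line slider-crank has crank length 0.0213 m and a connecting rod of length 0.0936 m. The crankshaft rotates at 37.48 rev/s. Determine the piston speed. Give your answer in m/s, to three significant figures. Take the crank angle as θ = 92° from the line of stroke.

4.97

ω = 2π·37.5 = 235.5 rad/s
For an in-line slider-crank, x = r cosθ + √(L² − r² sin²θ), so v = −rω sinθ·[1 + r cosθ/√(L² − r² sin²θ)].
With r = 0.0213 m, L = 0.0936 m, θ = 92°: √(L² − r² sin²θ) = 0.091147 m.
v = −0.0213·235.5·0.99939·[1 + 0.0213·-0.03490/0.091147] = -4.9721 m/s.
|v| = 4.9721 m/s.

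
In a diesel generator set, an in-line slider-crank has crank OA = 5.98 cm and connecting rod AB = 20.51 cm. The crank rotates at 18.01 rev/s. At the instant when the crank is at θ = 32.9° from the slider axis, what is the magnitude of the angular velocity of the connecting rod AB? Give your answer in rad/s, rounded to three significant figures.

ω = 113.2 rad/s (converted from 18.01 rev/s).
The rod makes angle φ with the slider axis where L sinφ = r sinθ; differentiating, L cosφ·φ̇ = r ω cosθ.
L cosφ = √(L² − r² sin²θ) = 0.20251 m.
|ω_rod| = r ω |cosθ| / √(L² − r² sin²θ) = 0.0598·113.2·0.83962/0.20251 = 28.056 rad/s.

28.1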